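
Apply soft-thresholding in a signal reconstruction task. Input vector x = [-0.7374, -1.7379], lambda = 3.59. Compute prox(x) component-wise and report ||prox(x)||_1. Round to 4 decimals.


Soft-thresholding with lambda = 3.59:
prox(-0.7374) = sign(-0.7374)*max(|-0.7374| - 3.59, 0) = 0.0
prox(-1.7379) = sign(-1.7379)*max(|-1.7379| - 3.59, 0) = 0.0
prox(x) = [0.0, 0.0]
||prox(x)||_1 = 0.0 + 0.0 = 0.0


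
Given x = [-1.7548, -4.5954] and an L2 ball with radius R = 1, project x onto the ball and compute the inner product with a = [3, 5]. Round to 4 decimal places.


Step 1: Compute ||x|| (intermediates to 6 decimals).
||x|| = sqrt((-1.7548)^2 + (-4.5954)^2) = 4.919047
Step 2: Project.
Since ||x|| > R, scale = R/||x|| = 1/4.919047 = 0.203291, proj(x) = scale * x
proj(x) = [-0.356735, -0.934203]
Step 3: Dot product.
a^T * proj(x) = 3*(-0.356735) + 5*(-0.934203) = -5.7412


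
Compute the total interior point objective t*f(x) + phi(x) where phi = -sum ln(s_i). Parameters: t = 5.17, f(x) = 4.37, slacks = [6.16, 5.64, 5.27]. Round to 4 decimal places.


Step 1: Compute log-barrier.
ln values: [1.8181, 1.7299, 1.662]
phi = -(1.8181 + 1.7299 + 1.662) = -5.21
Step 2: Compute augmented objective.
t*f(x) = 5.17*4.37 = 22.5929
Total = 22.5929 - 5.21 = 17.3829


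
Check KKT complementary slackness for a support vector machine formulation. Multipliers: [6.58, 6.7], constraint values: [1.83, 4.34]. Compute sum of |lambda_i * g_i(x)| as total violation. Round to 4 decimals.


KKT complementary slackness check:
lambda_1 * g_1 = 6.58 * 1.83 = 12.0414
lambda_2 * g_2 = 6.7 * 4.34 = 29.078
Total violation = 12.0414 + 29.078 = 41.1194


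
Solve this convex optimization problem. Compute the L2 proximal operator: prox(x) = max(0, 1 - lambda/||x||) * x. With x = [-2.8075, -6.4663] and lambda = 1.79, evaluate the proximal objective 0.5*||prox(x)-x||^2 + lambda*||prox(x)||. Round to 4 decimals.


Step 1: Compute ||x||.
||x|| = 7.0495
Step 2: Compute scaling factor.
scale = max(0, 1 - 1.79/7.0495) = 0.7461
Step 3: prox(x) = [-2.0946, -4.8244]
||prox(x)|| = 5.2595
Step 4: Proximal objective.
0.5*||prox-x||^2 = 1.6021
lambda*||prox|| = 9.4145
Total = 11.0165


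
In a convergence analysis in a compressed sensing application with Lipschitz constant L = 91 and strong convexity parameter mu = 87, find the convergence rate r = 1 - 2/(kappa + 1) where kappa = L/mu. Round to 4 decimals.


Step 1: Compute the condition number.
kappa = L/mu = 91/87 = 1.046
Step 2: Compute the convergence rate.
r = 1 - 2/(kappa + 1) = 1 - 2*mu/(L + mu) = (L - mu)/(L + mu) = 4/178 = 0.0225


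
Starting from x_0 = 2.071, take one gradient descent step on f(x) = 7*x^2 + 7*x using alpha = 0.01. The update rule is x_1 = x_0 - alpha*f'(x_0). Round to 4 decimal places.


We compute the gradient at x_0 and apply the update.
f'(x) = 14*x + 7
f'(2.071) = 14*2.071 + 7 = 35.994
x_1 = 2.071 - 0.01*35.994 = 1.7111


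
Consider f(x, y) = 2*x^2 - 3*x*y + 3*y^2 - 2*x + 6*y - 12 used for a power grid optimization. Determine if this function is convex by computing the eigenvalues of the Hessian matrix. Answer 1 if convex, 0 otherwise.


The Hessian of f(x,y) = 2*x^2 - 3*x*y + 3*y^2 - 2*x + 6*y - 12 is:
H = [[4, -3], [-3, 6]]
Trace = 4 + 6 = 10
Determinant = 4*6 - (-3)^2 = 15
Discriminant = (10)^2 - 4*15 = 40.0
Eigenvalues: lambda_1 = 1.8377, lambda_2 = 8.1623
The function is convex.

1


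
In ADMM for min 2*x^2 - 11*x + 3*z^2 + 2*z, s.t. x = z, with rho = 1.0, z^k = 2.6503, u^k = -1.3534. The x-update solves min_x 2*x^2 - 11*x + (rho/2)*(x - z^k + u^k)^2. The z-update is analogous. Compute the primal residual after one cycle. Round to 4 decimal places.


ADMM iteration with rho = 1.0, z^k = 2.6503, u^k = -1.3534
Step 1: x-update.
Minimize 2*x^2 - 11*x + (1.0/2)*(x - 2.6503 - 1.3534)^2
FOC: (2*2 + 1.0)*x = 11 + 1.0*(2.6503 + 1.3534)
x^{k+1} = 3.0007
Step 2: z-update.
Minimize 3*z^2 + 2*z + (1.0/2)*(3.0007 - z - 1.3534)^2
FOC: (2*3 + 1.0)*z = -2 + 1.0*(3.0007 - 1.3534)
z^{k+1} = -0.0504
Step 3: u-update.
u^{k+1} = -1.3534 + 3.0007 + 0.0504 = 1.6977
Step 4: Primal residual = |3.0007 + 0.0504| = 3.0511


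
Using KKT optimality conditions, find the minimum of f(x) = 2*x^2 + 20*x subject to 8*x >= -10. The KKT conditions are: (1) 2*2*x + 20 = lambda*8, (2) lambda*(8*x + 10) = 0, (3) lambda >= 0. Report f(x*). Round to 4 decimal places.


Step 1: Try lambda = 0 (constraint inactive).
x_unc = -20/(2*2) = -5.0
Check: 8*-5.0 = -40.0 < -10 -- violated!
Step 2: Constraint must be active: 8*x = -10
x* = -10/8 = -1.25
lambda = (2*2*(-1.25) + 20)/8 = 1.875
Step 3: Compute optimal value.
f(x*) = 2*(-1.25)^2 + 20*(-1.25) = -21.875


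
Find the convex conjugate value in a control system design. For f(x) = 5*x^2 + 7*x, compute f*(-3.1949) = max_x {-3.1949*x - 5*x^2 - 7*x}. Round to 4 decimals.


f*(y) = sup_x {y*x - a*x^2 - b*x} = sup_x {(y-b)*x - a*x^2}
FOC: (y - b) - 2a*x = 0 => x* = (y - b)/(2a)
x* = (-3.1949 - 7)/(2*5) = -1.0195
f*(-3.1949) = (y-b)^2/(4a) = (-3.1949 - 7)^2/(4*5)
= 103.936/20 = 5.1968


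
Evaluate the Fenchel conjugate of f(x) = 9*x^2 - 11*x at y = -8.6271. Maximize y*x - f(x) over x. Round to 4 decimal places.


f*(y) = sup_x {y*x - a*x^2 - b*x} = sup_x {(y-b)*x - a*x^2}
FOC: (y - b) - 2a*x = 0 => x* = (y - b)/(2a)
x* = (-8.6271 + 11)/(2*9) = 0.1318
f*(-8.6271) = (y-b)^2/(4a) = (-8.6271 + 11)^2/(4*9)
= 5.6307/36 = 0.1564


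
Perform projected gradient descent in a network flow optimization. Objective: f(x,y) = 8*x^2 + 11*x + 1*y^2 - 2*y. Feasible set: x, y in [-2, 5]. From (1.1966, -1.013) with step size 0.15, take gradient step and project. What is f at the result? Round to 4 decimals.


Step 1: Compute gradient at (1.1966, -1.013).
grad_x = 2*8*1.1966 + 11 = 30.1456
grad_y = 2*1*-1.013 - 2 = -4.026
Step 2: Gradient step.
x_raw = 1.1966 - 0.15*30.1456 = -3.3252
y_raw = -1.013 - 0.15*-4.026 = -0.4091
Step 3: Project onto [-2, 5].
x_proj = clip(-3.3252) = -2.0
y_proj = clip(-0.4091) = -0.4091
Step 4: Evaluate f.
f(-2.0, -0.4091) = 10.9856


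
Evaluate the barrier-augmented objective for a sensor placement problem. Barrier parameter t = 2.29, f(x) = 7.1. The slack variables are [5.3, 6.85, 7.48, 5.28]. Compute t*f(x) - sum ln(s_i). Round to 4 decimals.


Step 1: Compute log-barrier.
ln values: [1.6677, 1.9242, 2.0122, 1.6639]
phi = -(1.6677 + 1.9242 + 2.0122 + 1.6639) = -7.2681
Step 2: Compute augmented objective.
t*f(x) = 2.29*7.1 = 16.259
Total = 16.259 - 7.2681 = 8.9909


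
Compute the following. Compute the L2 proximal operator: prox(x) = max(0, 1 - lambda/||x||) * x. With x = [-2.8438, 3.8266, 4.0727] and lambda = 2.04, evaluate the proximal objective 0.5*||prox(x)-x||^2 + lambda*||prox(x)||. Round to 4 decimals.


Step 1: Compute ||x||.
||x|| = 6.2703
Step 2: Compute scaling factor.
scale = max(0, 1 - 2.04/6.2703) = 0.6747
Step 3: prox(x) = [-1.9186, 2.5816, 2.7477]
||prox(x)|| = 4.2303
Step 4: Proximal objective.
0.5*||prox-x||^2 = 2.0808
lambda*||prox|| = 8.6298
Total = 10.7107


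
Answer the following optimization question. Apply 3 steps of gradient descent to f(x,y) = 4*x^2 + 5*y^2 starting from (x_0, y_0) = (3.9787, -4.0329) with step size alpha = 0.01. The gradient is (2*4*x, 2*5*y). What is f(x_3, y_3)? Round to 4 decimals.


Gradient descent on f(x,y) = 4*x^2 + 5*y^2.
Starting point: (3.9787, -4.0329), alpha = 0.01
Step 1: grad_x = 2*4*3.9787 = 31.8296, grad_y = 2*5*-4.0329 = -40.329
  x_1 = 3.9787 - 0.01*31.8296 = 3.6604
  y_1 = -4.0329 - 0.01*-40.329 = -3.6296
Step 2: grad_x = 2*4*3.6604 = 29.2832, grad_y = 2*5*-3.6296 = -36.2961
  x_2 = 3.6604 - 0.01*29.2832 = 3.3676
  y_2 = -3.6296 - 0.01*-36.2961 = -3.2666
Step 3: grad_x = 2*4*3.3676 = 26.9406, grad_y = 2*5*-3.2666 = -32.6665
  x_3 = 3.3676 - 0.01*26.9406 = 3.0982
  y_3 = -3.2666 - 0.01*-32.6665 = -2.94
f(3.0982, -2.94) = 4*3.0982^2 + 5*(-2.94)^2 = 81.6121


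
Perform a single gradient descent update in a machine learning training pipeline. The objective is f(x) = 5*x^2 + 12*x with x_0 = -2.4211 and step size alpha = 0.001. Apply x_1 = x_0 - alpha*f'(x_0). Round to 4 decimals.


We compute the gradient at x_0 and apply the update.
f'(x) = 10*x + 12
f'(-2.4211) = 10*-2.4211 + 12 = -12.211
x_1 = -2.4211 - 0.001*-12.211 = -2.4089


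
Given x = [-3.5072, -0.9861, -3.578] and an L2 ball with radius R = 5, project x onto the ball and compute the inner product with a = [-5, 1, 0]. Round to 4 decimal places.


Step 1: Compute ||x|| (intermediates to 6 decimals).
||x|| = sqrt((-3.5072)^2 + (-0.9861)^2 + (-3.578)^2) = 5.106362
Step 2: Project.
Since ||x|| > R, scale = R/||x|| = 5/5.106362 = 0.979171, proj(x) = scale * x
proj(x) = [-3.434149, -0.965561, -3.503474]
Step 3: Dot product.
a^T * proj(x) = -5*(-3.434149) + 1*(-0.965561) + 0*(-3.503474) = 16.2052


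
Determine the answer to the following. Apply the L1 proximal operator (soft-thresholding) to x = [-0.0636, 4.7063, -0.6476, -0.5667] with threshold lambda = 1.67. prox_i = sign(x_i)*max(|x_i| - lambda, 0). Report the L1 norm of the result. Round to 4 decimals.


Soft-thresholding with lambda = 1.67:
prox(-0.0636) = sign(-0.0636)*max(|-0.0636| - 1.67, 0) = 0.0
prox(4.7063) = sign(4.7063)*max(|4.7063| - 1.67, 0) = 3.0363
prox(-0.6476) = sign(-0.6476)*max(|-0.6476| - 1.67, 0) = 0.0
prox(-0.5667) = sign(-0.5667)*max(|-0.5667| - 1.67, 0) = 0.0
prox(x) = [0.0, 3.0363, 0.0, 0.0]
||prox(x)||_1 = 0.0 + 3.0363 + 0.0 + 0.0 = 3.0363


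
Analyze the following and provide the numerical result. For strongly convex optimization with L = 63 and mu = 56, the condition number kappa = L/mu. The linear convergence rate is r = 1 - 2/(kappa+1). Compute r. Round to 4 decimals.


Step 1: Compute the condition number.
kappa = L/mu = 63/56 = 1.125
Step 2: Compute the convergence rate.
r = 1 - 2/(kappa + 1) = 1 - 2*mu/(L + mu) = (L - mu)/(L + mu) = 7/119 = 0.0588


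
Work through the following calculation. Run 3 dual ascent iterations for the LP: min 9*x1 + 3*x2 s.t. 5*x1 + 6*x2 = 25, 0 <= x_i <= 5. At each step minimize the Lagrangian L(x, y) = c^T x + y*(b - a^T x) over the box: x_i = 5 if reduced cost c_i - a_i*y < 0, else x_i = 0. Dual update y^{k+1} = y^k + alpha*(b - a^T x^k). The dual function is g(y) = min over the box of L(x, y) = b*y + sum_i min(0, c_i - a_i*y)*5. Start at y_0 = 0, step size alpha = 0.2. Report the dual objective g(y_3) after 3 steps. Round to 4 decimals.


Dual ascent for LP: min 9*x1 + 3*x2, 5*x1 + 6*x2 = 25, 0 <= x_i <= 5
Step 1: y^k = 0.0, reduced costs: (9.0, 3.0)
  x^k = (0.0, 0.0), subgradient = b - a^T x = 25.0
  y^{k+1} = 0.0 + 0.2*25.0 = 5.0
Step 2: y^k = 5.0, reduced costs: (-16.0, -27.0)
  x^k = (5.0, 5.0), subgradient = b - a^T x = -30.0
  y^{k+1} = 5.0 + 0.2*-30.0 = -1.0
Step 3: y^k = -1.0, reduced costs: (14.0, 9.0)
  x^k = (0.0, 0.0), subgradient = b - a^T x = 25.0
  y^{k+1} = -1.0 + 0.2*25.0 = 4.0
Dual objective at y_3 = 4.0: reduced costs (-11.0, -21.0), box minimizer x = (5.0, 5.0)
g(y_3) = b*y + (c1 - a1*y)*x1 + (c2 - a2*y)*x2 = 25*4.0 + (-11.0)*5.0 + (-21.0)*5.0 = 100.0 - 55.0 - 105.0 = -60.0


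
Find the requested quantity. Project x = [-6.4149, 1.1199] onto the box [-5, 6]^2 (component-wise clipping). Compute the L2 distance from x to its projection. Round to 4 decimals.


Project each component onto [-5, 6].
clip(-6.4149) = -5.0, clip(1.1199) = 1.1199
Projection = [-5.0, 1.1199]
Squared diffs: [2.0019, 0.0]
Distance = sqrt(2.0019) = 1.4149


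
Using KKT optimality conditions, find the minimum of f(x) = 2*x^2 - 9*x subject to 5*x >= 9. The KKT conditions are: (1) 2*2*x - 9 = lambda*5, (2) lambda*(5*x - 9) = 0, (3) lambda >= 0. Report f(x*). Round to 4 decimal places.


Step 1: Try lambda = 0 (constraint inactive).
Stationarity: 2*2*x - 9 = 0
x* = 9/(2*2) = 2.25
Check constraint: 5*2.25 = 11.25 >= 9 -- satisfied.
Step 2: Compute optimal value.
f(x*) = 2*2.25^2 - 9*2.25 = -10.125


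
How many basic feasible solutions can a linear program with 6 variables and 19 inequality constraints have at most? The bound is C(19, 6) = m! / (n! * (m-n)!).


Each vertex corresponds to some choice of n active constraints out of m, so the number of vertices is at most C(m, n) = m! / (n!(m-n)!).
m = 19, n = 6
Numerator: 19 * 18 * 17 * 16 * 15 * 14
Denominator: 6! = 720
C(19, 6) = 27132


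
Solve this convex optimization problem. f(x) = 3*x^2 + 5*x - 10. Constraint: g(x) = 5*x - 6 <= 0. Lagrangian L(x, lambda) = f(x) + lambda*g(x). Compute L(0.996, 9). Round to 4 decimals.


Step 1: Evaluate f(x).
f(0.996) = 3*0.996^2 + 5*0.996 - 10 = -2.044
Step 2: Evaluate g(x).
g(0.996) = 5*0.996 - 6 = -1.02
Step 3: Compute Lagrangian.
L = -2.044 + 9*-1.02 = -11.224


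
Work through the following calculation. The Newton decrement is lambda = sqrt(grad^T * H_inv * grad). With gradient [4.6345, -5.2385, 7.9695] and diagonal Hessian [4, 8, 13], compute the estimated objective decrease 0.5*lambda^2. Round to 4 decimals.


Step 1: H is diagonal, so H^(-1) * g = [1.1586, -0.6548, 0.613].
Step 2: g^T H^(-1) g = sum_i g_i^2 / H_ii
  = (4.6345)^2/4 + (-5.2385)^2/8 + (7.9695)^2/13
  = 5.3696 + 3.4302 + 4.8856 = 13.6855
Step 3: Objective decrease = 0.5 * g^T H^(-1) g = 6.8427


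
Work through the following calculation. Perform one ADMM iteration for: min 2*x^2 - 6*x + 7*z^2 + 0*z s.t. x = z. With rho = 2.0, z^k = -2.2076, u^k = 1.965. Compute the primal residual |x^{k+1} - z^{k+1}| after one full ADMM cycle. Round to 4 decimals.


ADMM iteration with rho = 2.0, z^k = -2.2076, u^k = 1.965
Step 1: x-update.
Minimize 2*x^2 - 6*x + (2.0/2)*(x + 2.2076 + 1.965)^2
FOC: (2*2 + 2.0)*x = 6 + 2.0*(-2.2076 - 1.965)
x^{k+1} = -0.3909
Step 2: z-update.
Minimize 7*z^2 + 0*z + (2.0/2)*(-0.3909 - z + 1.965)^2
FOC: (2*7 + 2.0)*z = 0 + 2.0*(-0.3909 + 1.965)
z^{k+1} = 0.1968
Step 3: u-update.
u^{k+1} = 1.965 - 0.3909 - 0.1968 = 1.3774
Step 4: Primal residual = |-0.3909 - 0.1968| = 0.5876


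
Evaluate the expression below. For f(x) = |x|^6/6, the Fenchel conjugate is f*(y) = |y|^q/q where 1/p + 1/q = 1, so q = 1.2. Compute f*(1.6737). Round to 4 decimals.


The conjugate exponent q satisfies 1/p + 1/q = 1.
p = 6, so q = 6/(6 - 1) = 1.2
|y|^q = 1.6737^1.2 = 1.8553
f*(1.6737) = 1.8553 / 1.2 = 1.5461


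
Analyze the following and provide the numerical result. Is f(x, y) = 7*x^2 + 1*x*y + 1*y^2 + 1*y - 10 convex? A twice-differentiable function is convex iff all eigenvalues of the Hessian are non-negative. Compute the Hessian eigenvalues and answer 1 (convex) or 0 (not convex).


The Hessian of f(x,y) = 7*x^2 + 1*x*y + 1*y^2 + 1*y - 10 is:
H = [[14, 1], [1, 2]]
Trace = 14 + 2 = 16
Determinant = 14*2 - (1)^2 = 27
Discriminant = (16)^2 - 4*27 = 148.0
Eigenvalues: lambda_1 = 1.9172, lambda_2 = 14.0828
The function is convex.

1


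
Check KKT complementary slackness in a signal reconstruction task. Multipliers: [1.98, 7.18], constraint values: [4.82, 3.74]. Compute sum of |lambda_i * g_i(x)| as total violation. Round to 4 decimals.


KKT complementary slackness check:
lambda_1 * g_1 = 1.98 * 4.82 = 9.5436
lambda_2 * g_2 = 7.18 * 3.74 = 26.8532
Total violation = 9.5436 + 26.8532 = 36.3968


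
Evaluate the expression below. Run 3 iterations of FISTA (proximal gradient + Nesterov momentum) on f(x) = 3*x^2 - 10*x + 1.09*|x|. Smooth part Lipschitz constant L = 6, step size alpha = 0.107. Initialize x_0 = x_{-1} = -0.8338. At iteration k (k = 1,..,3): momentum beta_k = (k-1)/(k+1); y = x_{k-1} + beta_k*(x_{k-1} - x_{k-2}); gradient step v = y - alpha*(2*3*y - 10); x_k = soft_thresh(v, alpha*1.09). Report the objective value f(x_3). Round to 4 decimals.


FISTA on f(x) = 3*x^2 - 10*x + 1.09*|x|
L = 6, alpha = 0.107
Iteration 1: beta = 0.0, y = -0.8338 + 0.0*(-0.8338 + 0.8338) = -0.8338
  grad(y) = -15.0028, v = y - alpha*grad = 0.7715
  prox(v) = soft_thresh(0.7715, 0.1166) = 0.6549
Iteration 2: beta = 0.3333, y = 0.6549 + 0.3333*(0.6549 + 0.8338) = 1.1511
  grad(y) = -3.0934, v = y - alpha*grad = 1.4821
  prox(v) = soft_thresh(1.4821, 0.1166) = 1.3655
Iteration 3: beta = 0.5, y = 1.3655 + 0.5*(1.3655 - 0.6549) = 1.7208
  grad(y) = 0.3245, v = y - alpha*grad = 1.686
  prox(v) = soft_thresh(1.686, 0.1166) = 1.5694
f(x_3) = 3*1.5694^2 - 10*1.5694 + 1.09*|1.5694| = -6.5943


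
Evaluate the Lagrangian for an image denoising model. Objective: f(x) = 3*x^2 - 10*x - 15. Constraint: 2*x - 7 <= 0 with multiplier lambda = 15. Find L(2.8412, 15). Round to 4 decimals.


Step 1: Evaluate f(x).
f(2.8412) = 3*2.8412^2 - 10*2.8412 - 15 = -19.1947
Step 2: Evaluate g(x).
g(2.8412) = 2*2.8412 - 7 = -1.3176
Step 3: Compute Lagrangian.
L = -19.1947 + 15*-1.3176 = -38.9587


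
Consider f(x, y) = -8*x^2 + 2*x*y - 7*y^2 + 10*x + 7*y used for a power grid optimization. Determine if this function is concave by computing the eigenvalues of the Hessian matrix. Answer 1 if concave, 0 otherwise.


The Hessian of f(x,y) = -8*x^2 + 2*x*y - 7*y^2 + 10*x + 7*y is:
H = [[-16, 2], [2, -14]]
Trace = -16 - 14 = -30
Determinant = -16*-14 - (2)^2 = 220
Discriminant = (-30)^2 - 4*220 = 20.0
Eigenvalues: lambda_1 = -17.2361, lambda_2 = -12.7639
The function is concave.

1


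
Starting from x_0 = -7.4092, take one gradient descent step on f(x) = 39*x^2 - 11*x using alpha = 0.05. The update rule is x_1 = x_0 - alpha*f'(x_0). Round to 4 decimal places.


We compute the gradient at x_0 and apply the update.
f'(x) = 78*x - 11
f'(-7.4092) = 78*-7.4092 - 11 = -588.9176
x_1 = -7.4092 - 0.05*-588.9176 = 22.0367


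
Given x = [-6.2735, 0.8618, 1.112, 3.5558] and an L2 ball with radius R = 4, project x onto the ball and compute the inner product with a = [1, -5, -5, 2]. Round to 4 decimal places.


Step 1: Compute ||x|| (intermediates to 6 decimals).
||x|| = sqrt((-6.2735)^2 + 0.8618^2 + 1.112^2 + 3.5558^2) = 7.347092
Step 2: Project.
Since ||x|| > R, scale = R/||x|| = 4/7.347092 = 0.544433, proj(x) = scale * x
proj(x) = [-3.4155, 0.469192, 0.605409, 1.935895]
Step 3: Dot product.
a^T * proj(x) = 1*(-3.4155) - 5*0.469192 - 5*0.605409 + 2*1.935895 = -4.9167


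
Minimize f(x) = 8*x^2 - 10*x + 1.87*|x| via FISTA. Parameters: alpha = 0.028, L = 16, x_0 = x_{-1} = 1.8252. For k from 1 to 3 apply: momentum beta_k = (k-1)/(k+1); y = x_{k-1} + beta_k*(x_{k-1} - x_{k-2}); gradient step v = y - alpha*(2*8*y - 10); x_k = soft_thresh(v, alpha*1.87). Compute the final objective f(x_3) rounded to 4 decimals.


FISTA on f(x) = 8*x^2 - 10*x + 1.87*|x|
L = 16, alpha = 0.028
Iteration 1: beta = 0.0, y = 1.8252 + 0.0*(1.8252 - 1.8252) = 1.8252
  grad(y) = 19.2032, v = y - alpha*grad = 1.2875
  prox(v) = soft_thresh(1.2875, 0.0524) = 1.2352
Iteration 2: beta = 0.3333, y = 1.2352 + 0.3333*(1.2352 - 1.8252) = 1.0385
  grad(y) = 6.6155, v = y - alpha*grad = 0.8532
  prox(v) = soft_thresh(0.8532, 0.0524) = 0.8009
Iteration 3: beta = 0.5, y = 0.8009 + 0.5*(0.8009 - 1.2352) = 0.5837
  grad(y) = -0.6602, v = y - alpha*grad = 0.6022
  prox(v) = soft_thresh(0.6022, 0.0524) = 0.5499
f(x_3) = 8*0.5499^2 - 10*0.5499 + 1.87*|0.5499| = -2.0516


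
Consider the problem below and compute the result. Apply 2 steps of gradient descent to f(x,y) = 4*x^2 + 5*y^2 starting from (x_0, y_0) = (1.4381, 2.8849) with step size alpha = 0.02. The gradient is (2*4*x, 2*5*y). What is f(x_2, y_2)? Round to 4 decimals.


Gradient descent on f(x,y) = 4*x^2 + 5*y^2.
Starting point: (1.4381, 2.8849), alpha = 0.02
Step 1: grad_x = 2*4*1.4381 = 11.5048, grad_y = 2*5*2.8849 = 28.849
  x_1 = 1.4381 - 0.02*11.5048 = 1.208
  y_1 = 2.8849 - 0.02*28.849 = 2.3079
Step 2: grad_x = 2*4*1.208 = 9.664, grad_y = 2*5*2.3079 = 23.0792
  x_2 = 1.208 - 0.02*9.664 = 1.0147
  y_2 = 2.3079 - 0.02*23.0792 = 1.8463
f(1.0147, 1.8463) = 4*1.0147^2 + 5*1.8463^2 = 21.1634


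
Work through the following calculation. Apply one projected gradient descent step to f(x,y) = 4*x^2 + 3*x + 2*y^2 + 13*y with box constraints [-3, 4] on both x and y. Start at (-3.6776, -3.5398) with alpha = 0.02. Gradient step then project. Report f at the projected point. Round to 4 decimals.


Step 1: Compute gradient at (-3.6776, -3.5398).
grad_x = 2*4*-3.6776 + 3 = -26.4208
grad_y = 2*2*-3.5398 + 13 = -1.1592
Step 2: Gradient step.
x_raw = -3.6776 - 0.02*-26.4208 = -3.1492
y_raw = -3.5398 - 0.02*-1.1592 = -3.5166
Step 3: Project onto [-3, 4].
x_proj = clip(-3.1492) = -3.0
y_proj = clip(-3.5166) = -3.0
Step 4: Evaluate f.
f(-3.0, -3.0) = 6.0


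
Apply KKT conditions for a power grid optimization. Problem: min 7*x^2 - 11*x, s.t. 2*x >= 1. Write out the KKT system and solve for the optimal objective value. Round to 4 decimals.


Step 1: Try lambda = 0 (constraint inactive).
Stationarity: 2*7*x - 11 = 0
x* = 11/(2*7) = 11/14 = 0.7857 (rounded; the exact value 11/14 is used below)
Check constraint: 2*0.7857 = 1.5714 >= 1 -- satisfied.
Step 2: Compute optimal value.
f(x*) = 7*(11/14)^2 - 11*(11/14) = -4.3214


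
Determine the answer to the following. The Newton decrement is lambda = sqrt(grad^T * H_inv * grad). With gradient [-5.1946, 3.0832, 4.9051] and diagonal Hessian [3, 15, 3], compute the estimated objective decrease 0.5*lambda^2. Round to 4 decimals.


Step 1: H is diagonal, so H^(-1) * g = [-1.7315, 0.2055, 1.635].
Step 2: g^T H^(-1) g = sum_i g_i^2 / H_ii
  = (-5.1946)^2/3 + (3.0832)^2/15 + (4.9051)^2/3
  = 8.9946 + 0.6337 + 8.02 = 17.6484
Step 3: Objective decrease = 0.5 * g^T H^(-1) g = 8.8242


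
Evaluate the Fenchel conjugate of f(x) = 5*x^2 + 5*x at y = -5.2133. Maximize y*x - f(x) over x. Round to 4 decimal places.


f*(y) = sup_x {y*x - a*x^2 - b*x} = sup_x {(y-b)*x - a*x^2}
FOC: (y - b) - 2a*x = 0 => x* = (y - b)/(2a)
x* = (-5.2133 - 5)/(2*5) = -1.0213
f*(-5.2133) = (y-b)^2/(4a) = (-5.2133 - 5)^2/(4*5)
= 104.3115/20 = 5.2156


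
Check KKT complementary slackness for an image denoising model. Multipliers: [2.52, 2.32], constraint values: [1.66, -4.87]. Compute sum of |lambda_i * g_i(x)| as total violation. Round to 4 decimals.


KKT complementary slackness check:
lambda_1 * g_1 = 2.52 * 1.66 = 4.1832
lambda_2 * g_2 = 2.32 * -4.87 = -11.2984
Total violation = 4.1832 + 11.2984 = 15.4816


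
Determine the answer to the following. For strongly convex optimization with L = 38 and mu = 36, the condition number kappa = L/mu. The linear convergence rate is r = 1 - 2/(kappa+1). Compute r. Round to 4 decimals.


Step 1: Compute the condition number.
kappa = L/mu = 38/36 = 1.0556
Step 2: Compute the convergence rate.
r = 1 - 2/(kappa + 1) = 1 - 2*mu/(L + mu) = (L - mu)/(L + mu) = 2/74 = 0.027


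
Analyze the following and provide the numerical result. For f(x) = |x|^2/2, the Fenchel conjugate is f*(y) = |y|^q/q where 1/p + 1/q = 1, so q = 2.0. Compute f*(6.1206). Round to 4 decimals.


The conjugate exponent q satisfies 1/p + 1/q = 1.
p = 2, so q = 2/(2 - 1) = 2.0
|y|^q = 6.1206^2.0 = 37.4617
f*(6.1206) = 37.4617 / 2.0 = 18.7309


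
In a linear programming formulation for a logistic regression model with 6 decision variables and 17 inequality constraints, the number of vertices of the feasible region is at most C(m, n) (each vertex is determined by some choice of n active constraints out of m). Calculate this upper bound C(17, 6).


Each vertex corresponds to some choice of n active constraints out of m, so the number of vertices is at most C(m, n) = m! / (n!(m-n)!).
m = 17, n = 6
Numerator: 17 * 16 * 15 * 14 * 13 * 12
Denominator: 6! = 720
C(17, 6) = 12376


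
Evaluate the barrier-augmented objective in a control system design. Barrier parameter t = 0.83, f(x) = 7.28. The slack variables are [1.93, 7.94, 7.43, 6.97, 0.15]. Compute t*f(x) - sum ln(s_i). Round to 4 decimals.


Step 1: Compute log-barrier.
ln values: [0.6575, 2.0719, 2.0055, 1.9416, -1.8971]
phi = -(0.6575 + 2.0719 + 2.0055 + 1.9416 - 1.8971) = -4.7795
Step 2: Compute augmented objective.
t*f(x) = 0.83*7.28 = 6.0424
Total = 6.0424 - 4.7795 = 1.2629


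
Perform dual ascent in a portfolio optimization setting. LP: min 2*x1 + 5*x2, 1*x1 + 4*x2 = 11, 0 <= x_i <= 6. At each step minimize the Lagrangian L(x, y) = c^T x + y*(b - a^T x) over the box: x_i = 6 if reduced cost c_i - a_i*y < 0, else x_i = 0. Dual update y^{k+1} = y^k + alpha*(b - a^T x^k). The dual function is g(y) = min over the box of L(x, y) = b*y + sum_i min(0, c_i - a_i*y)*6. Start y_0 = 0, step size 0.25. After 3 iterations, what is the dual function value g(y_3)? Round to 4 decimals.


Dual ascent for LP: min 2*x1 + 5*x2, 1*x1 + 4*x2 = 11, 0 <= x_i <= 6
Step 1: y^k = 0.0, reduced costs: (2.0, 5.0)
  x^k = (0.0, 0.0), subgradient = b - a^T x = 11.0
  y^{k+1} = 0.0 + 0.25*11.0 = 2.75
Step 2: y^k = 2.75, reduced costs: (-0.75, -6.0)
  x^k = (6.0, 6.0), subgradient = b - a^T x = -19.0
  y^{k+1} = 2.75 + 0.25*-19.0 = -2.0
Step 3: y^k = -2.0, reduced costs: (4.0, 13.0)
  x^k = (0.0, 0.0), subgradient = b - a^T x = 11.0
  y^{k+1} = -2.0 + 0.25*11.0 = 0.75
Dual objective at y_3 = 0.75: reduced costs (1.25, 2.0), box minimizer x = (0.0, 0.0)
g(y_3) = b*y + (c1 - a1*y)*x1 + (c2 - a2*y)*x2 = 11*0.75 + 1.25*0.0 + 2.0*0.0 = 8.25 + 0.0 + 0.0 = 8.25


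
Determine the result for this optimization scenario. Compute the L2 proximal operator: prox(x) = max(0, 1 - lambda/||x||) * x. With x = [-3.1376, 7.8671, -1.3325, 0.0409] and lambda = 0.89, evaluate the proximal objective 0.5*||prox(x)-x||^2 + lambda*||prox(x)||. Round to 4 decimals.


Step 1: Compute ||x||.
||x|| = 8.574
Step 2: Compute scaling factor.
scale = max(0, 1 - 0.89/8.574) = 0.8962
Step 3: prox(x) = [-2.8119, 7.0505, -1.1942, 0.0367]
||prox(x)|| = 7.684
Step 4: Proximal objective.
0.5*||prox-x||^2 = 0.3961
lambda*||prox|| = 6.8388
Total = 7.2348


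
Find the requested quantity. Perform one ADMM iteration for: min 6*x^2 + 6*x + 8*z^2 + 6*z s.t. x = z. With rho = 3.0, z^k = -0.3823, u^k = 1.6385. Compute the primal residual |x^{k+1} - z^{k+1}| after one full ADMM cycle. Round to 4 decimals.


ADMM iteration with rho = 3.0, z^k = -0.3823, u^k = 1.6385
Step 1: x-update.
Minimize 6*x^2 + 6*x + (3.0/2)*(x + 0.3823 + 1.6385)^2
FOC: (2*6 + 3.0)*x = -6 + 3.0*(-0.3823 - 1.6385)
x^{k+1} = -0.8042
Step 2: z-update.
Minimize 8*z^2 + 6*z + (3.0/2)*(-0.8042 - z + 1.6385)^2
FOC: (2*8 + 3.0)*z = -6 + 3.0*(-0.8042 + 1.6385)
z^{k+1} = -0.1841
Step 3: u-update.
u^{k+1} = 1.6385 - 0.8042 + 0.1841 = 1.0184
Step 4: Primal residual = |-0.8042 + 0.1841| = 0.6201


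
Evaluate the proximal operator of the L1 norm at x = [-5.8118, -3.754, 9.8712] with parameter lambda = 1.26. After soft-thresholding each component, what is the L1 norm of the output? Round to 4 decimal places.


Soft-thresholding with lambda = 1.26:
prox(-5.8118) = sign(-5.8118)*max(|-5.8118| - 1.26, 0) = -4.5518
prox(-3.754) = sign(-3.754)*max(|-3.754| - 1.26, 0) = -2.494
prox(9.8712) = sign(9.8712)*max(|9.8712| - 1.26, 0) = 8.6112
prox(x) = [-4.5518, -2.494, 8.6112]
||prox(x)||_1 = 4.5518 + 2.494 + 8.6112 = 15.657


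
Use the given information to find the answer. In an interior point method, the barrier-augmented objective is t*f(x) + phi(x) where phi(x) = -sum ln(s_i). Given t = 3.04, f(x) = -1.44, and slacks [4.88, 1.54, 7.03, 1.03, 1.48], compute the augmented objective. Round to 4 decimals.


Step 1: Compute log-barrier.
ln values: [1.5851, 0.4318, 1.9502, 0.0296, 0.392]
phi = -(1.5851 + 0.4318 + 1.9502 + 0.0296 + 0.392) = -4.3887
Step 2: Compute augmented objective.
t*f(x) = 3.04*-1.44 = -4.3776
Total = -4.3776 - 4.3887 = -8.7663


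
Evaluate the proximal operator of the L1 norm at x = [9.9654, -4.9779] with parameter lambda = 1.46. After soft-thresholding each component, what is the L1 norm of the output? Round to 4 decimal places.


Soft-thresholding with lambda = 1.46:
prox(9.9654) = sign(9.9654)*max(|9.9654| - 1.46, 0) = 8.5054
prox(-4.9779) = sign(-4.9779)*max(|-4.9779| - 1.46, 0) = -3.5179
prox(x) = [8.5054, -3.5179]
||prox(x)||_1 = 8.5054 + 3.5179 = 12.0233


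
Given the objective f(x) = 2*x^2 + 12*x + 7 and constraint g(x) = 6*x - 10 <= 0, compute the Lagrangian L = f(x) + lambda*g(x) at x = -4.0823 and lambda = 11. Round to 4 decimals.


Step 1: Evaluate f(x).
f(-4.0823) = 2*(-4.0823)^2 + 12*(-4.0823) + 7 = -8.6573
Step 2: Evaluate g(x).
g(-4.0823) = 6*-4.0823 - 10 = -34.4938
Step 3: Compute Lagrangian.
L = -8.6573 + 11*-34.4938 = -388.0891


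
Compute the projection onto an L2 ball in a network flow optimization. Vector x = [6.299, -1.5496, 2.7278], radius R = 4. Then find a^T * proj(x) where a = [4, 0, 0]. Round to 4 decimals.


Step 1: Compute ||x|| (intermediates to 6 decimals).
||x|| = sqrt(6.299^2 + (-1.5496)^2 + 2.7278^2) = 7.037013
Step 2: Project.
Since ||x|| > R, scale = R/||x|| = 4/7.037013 = 0.568423, proj(x) = scale * x
proj(x) = [3.580496, -0.880828, 1.550544]
Step 3: Dot product.
a^T * proj(x) = 4*3.580496 + 0*(-0.880828) + 0*1.550544 = 14.322


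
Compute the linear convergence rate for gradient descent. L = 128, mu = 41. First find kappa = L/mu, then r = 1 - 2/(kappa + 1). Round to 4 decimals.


Step 1: Compute the condition number.
kappa = L/mu = 128/41 = 3.122
Step 2: Compute the convergence rate.
r = 1 - 2/(kappa + 1) = 1 - 2*mu/(L + mu) = (L - mu)/(L + mu) = 87/169 = 0.5148


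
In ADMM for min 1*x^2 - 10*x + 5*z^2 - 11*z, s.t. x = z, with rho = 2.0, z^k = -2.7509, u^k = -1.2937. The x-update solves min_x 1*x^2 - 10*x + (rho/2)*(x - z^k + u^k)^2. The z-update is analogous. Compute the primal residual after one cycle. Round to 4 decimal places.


ADMM iteration with rho = 2.0, z^k = -2.7509, u^k = -1.2937
Step 1: x-update.
Minimize 1*x^2 - 10*x + (2.0/2)*(x + 2.7509 - 1.2937)^2
FOC: (2*1 + 2.0)*x = 10 + 2.0*(-2.7509 + 1.2937)
x^{k+1} = 1.7714
Step 2: z-update.
Minimize 5*z^2 - 11*z + (2.0/2)*(1.7714 - z - 1.2937)^2
FOC: (2*5 + 2.0)*z = 11 + 2.0*(1.7714 - 1.2937)
z^{k+1} = 0.9963
Step 3: u-update.
u^{k+1} = -1.2937 + 1.7714 - 0.9963 = -0.5186
Step 4: Primal residual = |1.7714 - 0.9963| = 0.7751


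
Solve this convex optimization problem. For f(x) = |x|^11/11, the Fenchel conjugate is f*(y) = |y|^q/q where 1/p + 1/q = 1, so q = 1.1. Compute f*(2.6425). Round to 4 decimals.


The conjugate exponent q satisfies 1/p + 1/q = 1.
p = 11, so q = 11/(11 - 1) = 1.1
|y|^q = 2.6425^1.1 = 2.9122
f*(2.6425) = 2.9122 / 1.1 = 2.6474


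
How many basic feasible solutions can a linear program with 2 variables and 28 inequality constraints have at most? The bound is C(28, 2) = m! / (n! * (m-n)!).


Each vertex corresponds to some choice of n active constraints out of m, so the number of vertices is at most C(m, n) = m! / (n!(m-n)!).
m = 28, n = 2
Numerator: 28 * 27
Denominator: 2! = 2
C(28, 2) = 378


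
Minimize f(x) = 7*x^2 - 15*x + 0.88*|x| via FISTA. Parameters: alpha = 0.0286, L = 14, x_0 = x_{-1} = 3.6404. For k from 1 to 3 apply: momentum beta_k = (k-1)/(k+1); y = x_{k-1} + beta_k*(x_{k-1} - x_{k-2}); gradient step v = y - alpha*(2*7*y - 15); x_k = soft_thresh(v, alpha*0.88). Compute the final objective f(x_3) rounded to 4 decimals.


FISTA on f(x) = 7*x^2 - 15*x + 0.88*|x|
L = 14, alpha = 0.0286
Iteration 1: beta = 0.0, y = 3.6404 + 0.0*(3.6404 - 3.6404) = 3.6404
  grad(y) = 35.9656, v = y - alpha*grad = 2.6118
  prox(v) = soft_thresh(2.6118, 0.0252) = 2.5866
Iteration 2: beta = 0.3333, y = 2.5866 + 0.3333*(2.5866 - 3.6404) = 2.2354
  grad(y) = 16.295, v = y - alpha*grad = 1.7693
  prox(v) = soft_thresh(1.7693, 0.0252) = 1.7442
Iteration 3: beta = 0.5, y = 1.7442 + 0.5*(1.7442 - 2.5866) = 1.3229
  grad(y) = 3.5209, v = y - alpha*grad = 1.2222
  prox(v) = soft_thresh(1.2222, 0.0252) = 1.1971
f(x_3) = 7*1.1971^2 - 15*1.1971 + 0.88*|1.1971| = -6.8718


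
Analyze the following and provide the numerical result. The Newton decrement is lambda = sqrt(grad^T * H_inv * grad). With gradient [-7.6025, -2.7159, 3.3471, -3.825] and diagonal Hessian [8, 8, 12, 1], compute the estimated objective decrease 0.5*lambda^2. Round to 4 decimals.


Step 1: H is diagonal, so H^(-1) * g = [-0.9503, -0.3395, 0.2789, -3.825].
Step 2: g^T H^(-1) g = sum_i g_i^2 / H_ii
  = (-7.6025)^2/8 + (-2.7159)^2/8 + (3.3471)^2/12 + (-3.825)^2/1
  = 7.2248 + 0.922 + 0.9336 + 14.6306 = 23.711
Step 3: Objective decrease = 0.5 * g^T H^(-1) g = 11.8555


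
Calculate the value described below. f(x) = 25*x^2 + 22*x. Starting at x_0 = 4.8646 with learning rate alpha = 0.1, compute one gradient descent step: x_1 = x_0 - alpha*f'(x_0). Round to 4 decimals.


We compute the gradient at x_0 and apply the update.
f'(x) = 50*x + 22
f'(4.8646) = 50*4.8646 + 22 = 265.23
x_1 = 4.8646 - 0.1*265.23 = -21.6584


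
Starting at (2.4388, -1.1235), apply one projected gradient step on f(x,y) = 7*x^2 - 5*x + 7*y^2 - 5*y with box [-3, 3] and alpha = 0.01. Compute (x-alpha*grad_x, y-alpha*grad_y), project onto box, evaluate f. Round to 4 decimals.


Step 1: Compute gradient at (2.4388, -1.1235).
grad_x = 2*7*2.4388 - 5 = 29.1432
grad_y = 2*7*-1.1235 - 5 = -20.729
Step 2: Gradient step.
x_raw = 2.4388 - 0.01*29.1432 = 2.1474
y_raw = -1.1235 - 0.01*-20.729 = -0.9162
Step 3: Project onto [-3, 3].
x_proj = clip(2.1474) = 2.1474
y_proj = clip(-0.9162) = -0.9162
Step 4: Evaluate f.
f(2.1474, -0.9162) = 31.9986


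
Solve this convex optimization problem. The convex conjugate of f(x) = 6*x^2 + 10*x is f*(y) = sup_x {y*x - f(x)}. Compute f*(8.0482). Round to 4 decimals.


f*(y) = sup_x {y*x - a*x^2 - b*x} = sup_x {(y-b)*x - a*x^2}
FOC: (y - b) - 2a*x = 0 => x* = (y - b)/(2a)
x* = (8.0482 - 10)/(2*6) = -0.1627
f*(8.0482) = (y-b)^2/(4a) = (8.0482 - 10)^2/(4*6)
= 3.8095/24 = 0.1587


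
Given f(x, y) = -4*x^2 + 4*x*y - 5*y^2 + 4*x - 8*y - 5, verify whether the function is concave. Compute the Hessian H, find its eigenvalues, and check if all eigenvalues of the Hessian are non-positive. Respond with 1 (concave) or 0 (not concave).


The Hessian of f(x,y) = -4*x^2 + 4*x*y - 5*y^2 + 4*x - 8*y - 5 is:
H = [[-8, 4], [4, -10]]
Trace = -8 - 10 = -18
Determinant = -8*-10 - (4)^2 = 64
Discriminant = (-18)^2 - 4*64 = 68.0
Eigenvalues: lambda_1 = -13.1231, lambda_2 = -4.8769
The function is concave.

1


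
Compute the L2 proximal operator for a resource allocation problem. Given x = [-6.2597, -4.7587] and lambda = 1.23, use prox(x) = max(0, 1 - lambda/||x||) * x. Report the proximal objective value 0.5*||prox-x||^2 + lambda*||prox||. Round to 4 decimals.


Step 1: Compute ||x||.
||x|| = 7.8631
Step 2: Compute scaling factor.
scale = max(0, 1 - 1.23/7.8631) = 0.8436
Step 3: prox(x) = [-5.2805, -4.0143]
||prox(x)|| = 6.6331
Step 4: Proximal objective.
0.5*||prox-x||^2 = 0.7565
lambda*||prox|| = 8.1587
Total = 8.9152


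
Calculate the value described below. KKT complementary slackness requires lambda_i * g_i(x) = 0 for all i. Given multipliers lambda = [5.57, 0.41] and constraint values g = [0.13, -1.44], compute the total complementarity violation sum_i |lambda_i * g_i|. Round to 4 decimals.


KKT complementary slackness check:
lambda_1 * g_1 = 5.57 * 0.13 = 0.7241
lambda_2 * g_2 = 0.41 * -1.44 = -0.5904
Total violation = 0.7241 + 0.5904 = 1.3145


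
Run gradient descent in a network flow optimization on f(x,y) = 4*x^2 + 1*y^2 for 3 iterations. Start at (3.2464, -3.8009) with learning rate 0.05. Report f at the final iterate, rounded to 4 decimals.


Gradient descent on f(x,y) = 4*x^2 + 1*y^2.
Starting point: (3.2464, -3.8009), alpha = 0.05
Step 1: grad_x = 2*4*3.2464 = 25.9712, grad_y = 2*1*-3.8009 = -7.6018
  x_1 = 3.2464 - 0.05*25.9712 = 1.9478
  y_1 = -3.8009 - 0.05*-7.6018 = -3.4208
Step 2: grad_x = 2*4*1.9478 = 15.5827, grad_y = 2*1*-3.4208 = -6.8416
  x_2 = 1.9478 - 0.05*15.5827 = 1.1687
  y_2 = -3.4208 - 0.05*-6.8416 = -3.0787
Step 3: grad_x = 2*4*1.1687 = 9.3496, grad_y = 2*1*-3.0787 = -6.1575
  x_3 = 1.1687 - 0.05*9.3496 = 0.7012
  y_3 = -3.0787 - 0.05*-6.1575 = -2.7709
f(0.7012, -2.7709) = 4*0.7012^2 + 1*(-2.7709)^2 = 9.6445


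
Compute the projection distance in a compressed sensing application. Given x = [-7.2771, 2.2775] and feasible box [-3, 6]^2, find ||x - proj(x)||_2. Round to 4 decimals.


Project each component onto [-3, 6].
clip(-7.2771) = -3.0, clip(2.2775) = 2.2775
Projection = [-3.0, 2.2775]
Squared diffs: [18.2936, 0.0]
Distance = sqrt(18.2936) = 4.2771


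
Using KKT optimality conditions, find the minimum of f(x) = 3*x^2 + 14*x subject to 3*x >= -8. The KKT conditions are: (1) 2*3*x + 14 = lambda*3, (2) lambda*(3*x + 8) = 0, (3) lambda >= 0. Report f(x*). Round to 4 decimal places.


Step 1: Try lambda = 0 (constraint inactive).
Stationarity: 2*3*x + 14 = 0
x* = -14/(2*3) = -7/3 = -2.3333 (rounded; the exact value -7/3 is used below)
Check constraint: 3*-2.3333 = -6.9999 >= -8 -- satisfied.
Step 2: Compute optimal value.
f(x*) = 3*(-7/3)^2 + 14*(-7/3) = -16.3333


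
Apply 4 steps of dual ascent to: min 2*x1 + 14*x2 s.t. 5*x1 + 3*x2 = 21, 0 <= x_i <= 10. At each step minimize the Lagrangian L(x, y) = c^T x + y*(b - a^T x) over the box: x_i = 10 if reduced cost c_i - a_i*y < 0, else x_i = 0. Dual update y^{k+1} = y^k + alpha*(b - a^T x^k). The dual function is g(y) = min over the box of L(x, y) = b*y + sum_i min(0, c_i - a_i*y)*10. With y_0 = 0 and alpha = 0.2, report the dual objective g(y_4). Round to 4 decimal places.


Dual ascent for LP: min 2*x1 + 14*x2, 5*x1 + 3*x2 = 21, 0 <= x_i <= 10
Step 1: y^k = 0.0, reduced costs: (2.0, 14.0)
  x^k = (0.0, 0.0), subgradient = b - a^T x = 21.0
  y^{k+1} = 0.0 + 0.2*21.0 = 4.2
Step 2: y^k = 4.2, reduced costs: (-19.0, 1.4)
  x^k = (10.0, 0.0), subgradient = b - a^T x = -29.0
  y^{k+1} = 4.2 + 0.2*-29.0 = -1.6
Step 3: y^k = -1.6, reduced costs: (10.0, 18.8)
  x^k = (0.0, 0.0), subgradient = b - a^T x = 21.0
  y^{k+1} = -1.6 + 0.2*21.0 = 2.6
Step 4: y^k = 2.6, reduced costs: (-11.0, 6.2)
  x^k = (10.0, 0.0), subgradient = b - a^T x = -29.0
  y^{k+1} = 2.6 + 0.2*-29.0 = -3.2
Dual objective at y_4 = -3.2: reduced costs (18.0, 23.6), box minimizer x = (0.0, 0.0)
g(y_4) = b*y + (c1 - a1*y)*x1 + (c2 - a2*y)*x2 = 21*(-3.2) + 18.0*0.0 + 23.6*0.0 = -67.2 + 0.0 + 0.0 = -67.2


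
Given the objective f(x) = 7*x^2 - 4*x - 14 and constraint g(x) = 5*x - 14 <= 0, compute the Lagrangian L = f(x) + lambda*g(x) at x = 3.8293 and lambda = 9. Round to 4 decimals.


Step 1: Evaluate f(x).
f(3.8293) = 7*3.8293^2 - 4*3.8293 - 14 = 73.3276
Step 2: Evaluate g(x).
g(3.8293) = 5*3.8293 - 14 = 5.1465
Step 3: Compute Lagrangian.
L = 73.3276 + 9*5.1465 = 119.6461


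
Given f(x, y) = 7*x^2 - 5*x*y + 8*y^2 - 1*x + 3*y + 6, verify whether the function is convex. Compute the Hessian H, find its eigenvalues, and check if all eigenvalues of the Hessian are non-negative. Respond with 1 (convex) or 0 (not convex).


The Hessian of f(x,y) = 7*x^2 - 5*x*y + 8*y^2 - 1*x + 3*y + 6 is:
H = [[14, -5], [-5, 16]]
Trace = 14 + 16 = 30
Determinant = 14*16 - (-5)^2 = 199
Discriminant = (30)^2 - 4*199 = 104.0
Eigenvalues: lambda_1 = 9.901, lambda_2 = 20.099
The function is convex.

1


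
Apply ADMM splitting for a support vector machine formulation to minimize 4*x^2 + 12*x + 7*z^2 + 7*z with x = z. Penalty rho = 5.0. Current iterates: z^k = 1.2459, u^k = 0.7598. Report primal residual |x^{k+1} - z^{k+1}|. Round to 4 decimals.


ADMM iteration with rho = 5.0, z^k = 1.2459, u^k = 0.7598
Step 1: x-update.
Minimize 4*x^2 + 12*x + (5.0/2)*(x - 1.2459 + 0.7598)^2
FOC: (2*4 + 5.0)*x = -12 + 5.0*(1.2459 - 0.7598)
x^{k+1} = -0.7361
Step 2: z-update.
Minimize 7*z^2 + 7*z + (5.0/2)*(-0.7361 - z + 0.7598)^2
FOC: (2*7 + 5.0)*z = -7 + 5.0*(-0.7361 + 0.7598)
z^{k+1} = -0.3622
Step 3: u-update.
u^{k+1} = 0.7598 - 0.7361 + 0.3622 = 0.3859
Step 4: Primal residual = |-0.7361 + 0.3622| = 0.3739


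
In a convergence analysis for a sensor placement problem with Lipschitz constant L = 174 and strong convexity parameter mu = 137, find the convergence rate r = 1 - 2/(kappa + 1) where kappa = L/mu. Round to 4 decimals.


Step 1: Compute the condition number.
kappa = L/mu = 174/137 = 1.2701
Step 2: Compute the convergence rate.
r = 1 - 2/(kappa + 1) = 1 - 2*mu/(L + mu) = (L - mu)/(L + mu) = 37/311 = 0.119


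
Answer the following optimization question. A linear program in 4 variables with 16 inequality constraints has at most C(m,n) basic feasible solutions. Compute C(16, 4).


Each vertex corresponds to some choice of n active constraints out of m, so the number of vertices is at most C(m, n) = m! / (n!(m-n)!).
m = 16, n = 4
Numerator: 16 * 15 * 14 * 13
Denominator: 4! = 24
C(16, 4) = 1820
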